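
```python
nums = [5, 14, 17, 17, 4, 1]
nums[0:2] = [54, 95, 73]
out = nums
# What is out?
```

nums starts as [5, 14, 17, 17, 4, 1] (length 6). The slice nums[0:2] covers indices [0, 1] with values [5, 14]. Replacing that slice with [54, 95, 73] (different length) produces [54, 95, 73, 17, 17, 4, 1].

[54, 95, 73, 17, 17, 4, 1]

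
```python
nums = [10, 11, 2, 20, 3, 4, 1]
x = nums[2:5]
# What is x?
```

nums has length 7. The slice nums[2:5] selects indices [2, 3, 4] (2->2, 3->20, 4->3), giving [2, 20, 3].

[2, 20, 3]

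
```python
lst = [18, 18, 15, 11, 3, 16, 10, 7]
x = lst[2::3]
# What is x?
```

lst has length 8. The slice lst[2::3] selects indices [2, 5] (2->15, 5->16), giving [15, 16].

[15, 16]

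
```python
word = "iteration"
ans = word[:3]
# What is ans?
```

word has length 9. The slice word[:3] selects indices [0, 1, 2] (0->'i', 1->'t', 2->'e'), giving 'ite'.

'ite'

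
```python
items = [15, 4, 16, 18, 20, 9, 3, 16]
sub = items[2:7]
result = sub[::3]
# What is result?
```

items has length 8. The slice items[2:7] selects indices [2, 3, 4, 5, 6] (2->16, 3->18, 4->20, 5->9, 6->3), giving [16, 18, 20, 9, 3]. So sub = [16, 18, 20, 9, 3]. sub has length 5. The slice sub[::3] selects indices [0, 3] (0->16, 3->9), giving [16, 9].

[16, 9]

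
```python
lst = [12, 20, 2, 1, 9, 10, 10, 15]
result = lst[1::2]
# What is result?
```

lst has length 8. The slice lst[1::2] selects indices [1, 3, 5, 7] (1->20, 3->1, 5->10, 7->15), giving [20, 1, 10, 15].

[20, 1, 10, 15]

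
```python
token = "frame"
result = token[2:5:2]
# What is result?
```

token has length 5. The slice token[2:5:2] selects indices [2, 4] (2->'a', 4->'e'), giving 'ae'.

'ae'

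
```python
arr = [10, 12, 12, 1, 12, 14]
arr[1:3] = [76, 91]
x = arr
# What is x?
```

arr starts as [10, 12, 12, 1, 12, 14] (length 6). The slice arr[1:3] covers indices [1, 2] with values [12, 12]. Replacing that slice with [76, 91] (same length) produces [10, 76, 91, 1, 12, 14].

[10, 76, 91, 1, 12, 14]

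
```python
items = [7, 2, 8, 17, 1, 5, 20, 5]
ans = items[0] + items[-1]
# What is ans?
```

items has length 8. items[0] = 7.
items has length 8. Negative index -1 maps to positive index 8 + (-1) = 7. items[7] = 5.
Sum: 7 + 5 = 12.

12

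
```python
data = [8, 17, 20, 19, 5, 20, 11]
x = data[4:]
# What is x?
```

data has length 7. The slice data[4:] selects indices [4, 5, 6] (4->5, 5->20, 6->11), giving [5, 20, 11].

[5, 20, 11]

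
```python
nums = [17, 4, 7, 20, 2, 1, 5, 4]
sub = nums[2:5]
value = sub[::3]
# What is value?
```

nums has length 8. The slice nums[2:5] selects indices [2, 3, 4] (2->7, 3->20, 4->2), giving [7, 20, 2]. So sub = [7, 20, 2]. sub has length 3. The slice sub[::3] selects indices [0] (0->7), giving [7].

[7]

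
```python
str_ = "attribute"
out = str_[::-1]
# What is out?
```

str_ has length 9. The slice str_[::-1] selects indices [8, 7, 6, 5, 4, 3, 2, 1, 0] (8->'e', 7->'t', 6->'u', 5->'b', 4->'i', 3->'r', 2->'t', 1->'t', 0->'a'), giving 'etubirtta'.

'etubirtta'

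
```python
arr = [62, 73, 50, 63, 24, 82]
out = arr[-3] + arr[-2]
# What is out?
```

arr has length 6. Negative index -3 maps to positive index 6 + (-3) = 3. arr[3] = 63.
arr has length 6. Negative index -2 maps to positive index 6 + (-2) = 4. arr[4] = 24.
Sum: 63 + 24 = 87.

87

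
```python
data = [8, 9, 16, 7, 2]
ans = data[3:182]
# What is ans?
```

data has length 5. The slice data[3:182] selects indices [3, 4] (3->7, 4->2), giving [7, 2].

[7, 2]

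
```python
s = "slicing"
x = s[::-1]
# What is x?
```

s has length 7. The slice s[::-1] selects indices [6, 5, 4, 3, 2, 1, 0] (6->'g', 5->'n', 4->'i', 3->'c', 2->'i', 1->'l', 0->'s'), giving 'gnicils'.

'gnicils'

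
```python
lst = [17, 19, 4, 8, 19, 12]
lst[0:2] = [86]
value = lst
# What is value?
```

lst starts as [17, 19, 4, 8, 19, 12] (length 6). The slice lst[0:2] covers indices [0, 1] with values [17, 19]. Replacing that slice with [86] (different length) produces [86, 4, 8, 19, 12].

[86, 4, 8, 19, 12]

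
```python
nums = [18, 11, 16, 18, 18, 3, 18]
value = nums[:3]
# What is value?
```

nums has length 7. The slice nums[:3] selects indices [0, 1, 2] (0->18, 1->11, 2->16), giving [18, 11, 16].

[18, 11, 16]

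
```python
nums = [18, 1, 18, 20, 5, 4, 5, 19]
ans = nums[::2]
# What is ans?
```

nums has length 8. The slice nums[::2] selects indices [0, 2, 4, 6] (0->18, 2->18, 4->5, 6->5), giving [18, 18, 5, 5].

[18, 18, 5, 5]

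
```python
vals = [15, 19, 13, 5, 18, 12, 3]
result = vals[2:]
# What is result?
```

vals has length 7. The slice vals[2:] selects indices [2, 3, 4, 5, 6] (2->13, 3->5, 4->18, 5->12, 6->3), giving [13, 5, 18, 12, 3].

[13, 5, 18, 12, 3]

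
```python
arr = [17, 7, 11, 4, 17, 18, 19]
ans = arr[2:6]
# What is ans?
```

arr has length 7. The slice arr[2:6] selects indices [2, 3, 4, 5] (2->11, 3->4, 4->17, 5->18), giving [11, 4, 17, 18].

[11, 4, 17, 18]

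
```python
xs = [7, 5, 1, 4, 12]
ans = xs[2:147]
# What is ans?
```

xs has length 5. The slice xs[2:147] selects indices [2, 3, 4] (2->1, 3->4, 4->12), giving [1, 4, 12].

[1, 4, 12]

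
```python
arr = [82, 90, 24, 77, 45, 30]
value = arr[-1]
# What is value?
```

arr has length 6. Negative index -1 maps to positive index 6 + (-1) = 5. arr[5] = 30.

30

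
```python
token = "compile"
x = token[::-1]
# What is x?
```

token has length 7. The slice token[::-1] selects indices [6, 5, 4, 3, 2, 1, 0] (6->'e', 5->'l', 4->'i', 3->'p', 2->'m', 1->'o', 0->'c'), giving 'elipmoc'.

'elipmoc'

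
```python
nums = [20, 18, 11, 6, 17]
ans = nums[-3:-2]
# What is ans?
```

nums has length 5. The slice nums[-3:-2] selects indices [2] (2->11), giving [11].

[11]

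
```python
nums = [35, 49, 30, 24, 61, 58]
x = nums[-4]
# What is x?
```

nums has length 6. Negative index -4 maps to positive index 6 + (-4) = 2. nums[2] = 30.

30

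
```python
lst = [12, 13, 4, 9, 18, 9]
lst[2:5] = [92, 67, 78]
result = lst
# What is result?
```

lst starts as [12, 13, 4, 9, 18, 9] (length 6). The slice lst[2:5] covers indices [2, 3, 4] with values [4, 9, 18]. Replacing that slice with [92, 67, 78] (same length) produces [12, 13, 92, 67, 78, 9].

[12, 13, 92, 67, 78, 9]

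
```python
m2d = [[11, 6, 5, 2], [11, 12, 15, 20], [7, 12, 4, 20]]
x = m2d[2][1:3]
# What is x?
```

m2d[2] = [7, 12, 4, 20]. m2d[2] has length 4. The slice m2d[2][1:3] selects indices [1, 2] (1->12, 2->4), giving [12, 4].

[12, 4]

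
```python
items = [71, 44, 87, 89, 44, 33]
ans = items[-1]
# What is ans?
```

items has length 6. Negative index -1 maps to positive index 6 + (-1) = 5. items[5] = 33.

33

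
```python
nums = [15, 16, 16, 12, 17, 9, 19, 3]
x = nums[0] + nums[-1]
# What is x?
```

nums has length 8. nums[0] = 15.
nums has length 8. Negative index -1 maps to positive index 8 + (-1) = 7. nums[7] = 3.
Sum: 15 + 3 = 18.

18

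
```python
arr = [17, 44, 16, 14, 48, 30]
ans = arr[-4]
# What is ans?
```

arr has length 6. Negative index -4 maps to positive index 6 + (-4) = 2. arr[2] = 16.

16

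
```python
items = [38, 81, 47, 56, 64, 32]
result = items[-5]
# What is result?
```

items has length 6. Negative index -5 maps to positive index 6 + (-5) = 1. items[1] = 81.

81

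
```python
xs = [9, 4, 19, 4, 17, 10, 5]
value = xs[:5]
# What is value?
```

xs has length 7. The slice xs[:5] selects indices [0, 1, 2, 3, 4] (0->9, 1->4, 2->19, 3->4, 4->17), giving [9, 4, 19, 4, 17].

[9, 4, 19, 4, 17]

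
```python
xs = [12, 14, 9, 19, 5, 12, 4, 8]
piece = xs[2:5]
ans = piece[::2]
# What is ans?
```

xs has length 8. The slice xs[2:5] selects indices [2, 3, 4] (2->9, 3->19, 4->5), giving [9, 19, 5]. So piece = [9, 19, 5]. piece has length 3. The slice piece[::2] selects indices [0, 2] (0->9, 2->5), giving [9, 5].

[9, 5]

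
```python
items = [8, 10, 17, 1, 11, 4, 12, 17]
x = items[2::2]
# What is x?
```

items has length 8. The slice items[2::2] selects indices [2, 4, 6] (2->17, 4->11, 6->12), giving [17, 11, 12].

[17, 11, 12]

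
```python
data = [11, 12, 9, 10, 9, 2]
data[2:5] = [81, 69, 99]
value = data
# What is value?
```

data starts as [11, 12, 9, 10, 9, 2] (length 6). The slice data[2:5] covers indices [2, 3, 4] with values [9, 10, 9]. Replacing that slice with [81, 69, 99] (same length) produces [11, 12, 81, 69, 99, 2].

[11, 12, 81, 69, 99, 2]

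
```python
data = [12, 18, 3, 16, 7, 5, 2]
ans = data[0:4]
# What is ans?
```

data has length 7. The slice data[0:4] selects indices [0, 1, 2, 3] (0->12, 1->18, 2->3, 3->16), giving [12, 18, 3, 16].

[12, 18, 3, 16]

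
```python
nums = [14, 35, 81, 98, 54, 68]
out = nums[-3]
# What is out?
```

nums has length 6. Negative index -3 maps to positive index 6 + (-3) = 3. nums[3] = 98.

98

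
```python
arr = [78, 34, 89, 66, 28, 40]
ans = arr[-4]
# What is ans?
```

arr has length 6. Negative index -4 maps to positive index 6 + (-4) = 2. arr[2] = 89.

89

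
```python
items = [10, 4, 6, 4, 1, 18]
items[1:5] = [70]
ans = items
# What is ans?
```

items starts as [10, 4, 6, 4, 1, 18] (length 6). The slice items[1:5] covers indices [1, 2, 3, 4] with values [4, 6, 4, 1]. Replacing that slice with [70] (different length) produces [10, 70, 18].

[10, 70, 18]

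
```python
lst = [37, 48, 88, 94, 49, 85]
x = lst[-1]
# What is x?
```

lst has length 6. Negative index -1 maps to positive index 6 + (-1) = 5. lst[5] = 85.

85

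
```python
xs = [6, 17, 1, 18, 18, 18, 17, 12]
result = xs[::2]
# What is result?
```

xs has length 8. The slice xs[::2] selects indices [0, 2, 4, 6] (0->6, 2->1, 4->18, 6->17), giving [6, 1, 18, 17].

[6, 1, 18, 17]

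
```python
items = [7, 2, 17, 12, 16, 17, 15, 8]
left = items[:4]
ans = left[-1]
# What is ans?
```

items has length 8. The slice items[:4] selects indices [0, 1, 2, 3] (0->7, 1->2, 2->17, 3->12), giving [7, 2, 17, 12]. So left = [7, 2, 17, 12]. Then left[-1] = 12.

12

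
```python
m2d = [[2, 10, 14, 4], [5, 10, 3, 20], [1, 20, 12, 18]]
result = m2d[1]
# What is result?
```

m2d has 3 rows. Row 1 is [5, 10, 3, 20].

[5, 10, 3, 20]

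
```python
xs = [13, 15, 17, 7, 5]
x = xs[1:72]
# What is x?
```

xs has length 5. The slice xs[1:72] selects indices [1, 2, 3, 4] (1->15, 2->17, 3->7, 4->5), giving [15, 17, 7, 5].

[15, 17, 7, 5]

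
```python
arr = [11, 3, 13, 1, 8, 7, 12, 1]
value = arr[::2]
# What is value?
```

arr has length 8. The slice arr[::2] selects indices [0, 2, 4, 6] (0->11, 2->13, 4->8, 6->12), giving [11, 13, 8, 12].

[11, 13, 8, 12]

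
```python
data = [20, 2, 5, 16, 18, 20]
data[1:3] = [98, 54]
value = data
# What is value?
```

data starts as [20, 2, 5, 16, 18, 20] (length 6). The slice data[1:3] covers indices [1, 2] with values [2, 5]. Replacing that slice with [98, 54] (same length) produces [20, 98, 54, 16, 18, 20].

[20, 98, 54, 16, 18, 20]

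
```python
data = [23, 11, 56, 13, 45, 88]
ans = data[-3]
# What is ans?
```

data has length 6. Negative index -3 maps to positive index 6 + (-3) = 3. data[3] = 13.

13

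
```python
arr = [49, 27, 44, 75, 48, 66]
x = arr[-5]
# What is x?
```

arr has length 6. Negative index -5 maps to positive index 6 + (-5) = 1. arr[1] = 27.

27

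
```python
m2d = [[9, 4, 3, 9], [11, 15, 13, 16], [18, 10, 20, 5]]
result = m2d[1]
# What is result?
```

m2d has 3 rows. Row 1 is [11, 15, 13, 16].

[11, 15, 13, 16]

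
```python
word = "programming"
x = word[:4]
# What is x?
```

word has length 11. The slice word[:4] selects indices [0, 1, 2, 3] (0->'p', 1->'r', 2->'o', 3->'g'), giving 'prog'.

'prog'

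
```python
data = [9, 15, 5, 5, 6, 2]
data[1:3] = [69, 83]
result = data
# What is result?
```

data starts as [9, 15, 5, 5, 6, 2] (length 6). The slice data[1:3] covers indices [1, 2] with values [15, 5]. Replacing that slice with [69, 83] (same length) produces [9, 69, 83, 5, 6, 2].

[9, 69, 83, 5, 6, 2]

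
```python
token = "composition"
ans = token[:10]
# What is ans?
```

token has length 11. The slice token[:10] selects indices [0, 1, 2, 3, 4, 5, 6, 7, 8, 9] (0->'c', 1->'o', 2->'m', 3->'p', 4->'o', 5->'s', 6->'i', 7->'t', 8->'i', 9->'o'), giving 'compositio'.

'compositio'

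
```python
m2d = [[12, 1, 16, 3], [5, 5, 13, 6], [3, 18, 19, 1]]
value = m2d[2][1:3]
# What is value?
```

m2d[2] = [3, 18, 19, 1]. m2d[2] has length 4. The slice m2d[2][1:3] selects indices [1, 2] (1->18, 2->19), giving [18, 19].

[18, 19]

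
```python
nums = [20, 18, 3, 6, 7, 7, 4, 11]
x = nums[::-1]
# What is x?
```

nums has length 8. The slice nums[::-1] selects indices [7, 6, 5, 4, 3, 2, 1, 0] (7->11, 6->4, 5->7, 4->7, 3->6, 2->3, 1->18, 0->20), giving [11, 4, 7, 7, 6, 3, 18, 20].

[11, 4, 7, 7, 6, 3, 18, 20]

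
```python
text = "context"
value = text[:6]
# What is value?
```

text has length 7. The slice text[:6] selects indices [0, 1, 2, 3, 4, 5] (0->'c', 1->'o', 2->'n', 3->'t', 4->'e', 5->'x'), giving 'contex'.

'contex'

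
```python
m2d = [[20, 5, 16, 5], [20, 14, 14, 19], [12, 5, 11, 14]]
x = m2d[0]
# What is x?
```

m2d has 3 rows. Row 0 is [20, 5, 16, 5].

[20, 5, 16, 5]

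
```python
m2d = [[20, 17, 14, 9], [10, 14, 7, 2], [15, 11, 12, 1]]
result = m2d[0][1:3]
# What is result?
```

m2d[0] = [20, 17, 14, 9]. m2d[0] has length 4. The slice m2d[0][1:3] selects indices [1, 2] (1->17, 2->14), giving [17, 14].

[17, 14]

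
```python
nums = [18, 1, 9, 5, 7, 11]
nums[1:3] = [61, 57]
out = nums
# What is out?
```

nums starts as [18, 1, 9, 5, 7, 11] (length 6). The slice nums[1:3] covers indices [1, 2] with values [1, 9]. Replacing that slice with [61, 57] (same length) produces [18, 61, 57, 5, 7, 11].

[18, 61, 57, 5, 7, 11]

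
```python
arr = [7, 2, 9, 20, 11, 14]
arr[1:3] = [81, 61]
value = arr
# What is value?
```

arr starts as [7, 2, 9, 20, 11, 14] (length 6). The slice arr[1:3] covers indices [1, 2] with values [2, 9]. Replacing that slice with [81, 61] (same length) produces [7, 81, 61, 20, 11, 14].

[7, 81, 61, 20, 11, 14]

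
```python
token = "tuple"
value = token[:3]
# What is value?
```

token has length 5. The slice token[:3] selects indices [0, 1, 2] (0->'t', 1->'u', 2->'p'), giving 'tup'.

'tup'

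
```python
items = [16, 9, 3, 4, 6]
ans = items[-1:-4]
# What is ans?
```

items has length 5. The slice items[-1:-4] resolves to an empty index range, so the result is [].

[]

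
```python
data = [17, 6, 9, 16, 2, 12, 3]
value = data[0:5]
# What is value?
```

data has length 7. The slice data[0:5] selects indices [0, 1, 2, 3, 4] (0->17, 1->6, 2->9, 3->16, 4->2), giving [17, 6, 9, 16, 2].

[17, 6, 9, 16, 2]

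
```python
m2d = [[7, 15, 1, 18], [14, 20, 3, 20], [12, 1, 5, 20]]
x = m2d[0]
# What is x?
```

m2d has 3 rows. Row 0 is [7, 15, 1, 18].

[7, 15, 1, 18]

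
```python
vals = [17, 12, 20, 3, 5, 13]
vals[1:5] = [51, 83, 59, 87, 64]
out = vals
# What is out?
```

vals starts as [17, 12, 20, 3, 5, 13] (length 6). The slice vals[1:5] covers indices [1, 2, 3, 4] with values [12, 20, 3, 5]. Replacing that slice with [51, 83, 59, 87, 64] (different length) produces [17, 51, 83, 59, 87, 64, 13].

[17, 51, 83, 59, 87, 64, 13]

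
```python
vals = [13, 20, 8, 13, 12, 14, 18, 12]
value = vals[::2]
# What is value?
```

vals has length 8. The slice vals[::2] selects indices [0, 2, 4, 6] (0->13, 2->8, 4->12, 6->18), giving [13, 8, 12, 18].

[13, 8, 12, 18]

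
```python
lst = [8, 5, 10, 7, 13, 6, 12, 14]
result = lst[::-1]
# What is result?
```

lst has length 8. The slice lst[::-1] selects indices [7, 6, 5, 4, 3, 2, 1, 0] (7->14, 6->12, 5->6, 4->13, 3->7, 2->10, 1->5, 0->8), giving [14, 12, 6, 13, 7, 10, 5, 8].

[14, 12, 6, 13, 7, 10, 5, 8]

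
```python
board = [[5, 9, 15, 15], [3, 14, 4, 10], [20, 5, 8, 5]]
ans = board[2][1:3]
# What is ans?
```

board[2] = [20, 5, 8, 5]. board[2] has length 4. The slice board[2][1:3] selects indices [1, 2] (1->5, 2->8), giving [5, 8].

[5, 8]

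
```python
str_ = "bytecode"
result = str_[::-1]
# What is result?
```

str_ has length 8. The slice str_[::-1] selects indices [7, 6, 5, 4, 3, 2, 1, 0] (7->'e', 6->'d', 5->'o', 4->'c', 3->'e', 2->'t', 1->'y', 0->'b'), giving 'edocetyb'.

'edocetyb'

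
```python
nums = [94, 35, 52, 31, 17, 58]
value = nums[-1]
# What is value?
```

nums has length 6. Negative index -1 maps to positive index 6 + (-1) = 5. nums[5] = 58.

58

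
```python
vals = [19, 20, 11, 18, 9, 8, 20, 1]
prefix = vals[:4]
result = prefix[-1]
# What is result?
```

vals has length 8. The slice vals[:4] selects indices [0, 1, 2, 3] (0->19, 1->20, 2->11, 3->18), giving [19, 20, 11, 18]. So prefix = [19, 20, 11, 18]. Then prefix[-1] = 18.

18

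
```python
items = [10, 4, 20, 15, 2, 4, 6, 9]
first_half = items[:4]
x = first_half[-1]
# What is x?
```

items has length 8. The slice items[:4] selects indices [0, 1, 2, 3] (0->10, 1->4, 2->20, 3->15), giving [10, 4, 20, 15]. So first_half = [10, 4, 20, 15]. Then first_half[-1] = 15.

15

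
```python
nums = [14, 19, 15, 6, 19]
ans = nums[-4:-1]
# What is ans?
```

nums has length 5. The slice nums[-4:-1] selects indices [1, 2, 3] (1->19, 2->15, 3->6), giving [19, 15, 6].

[19, 15, 6]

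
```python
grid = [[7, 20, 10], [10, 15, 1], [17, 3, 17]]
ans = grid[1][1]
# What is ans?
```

grid[1] = [10, 15, 1]. Taking column 1 of that row yields 15.

15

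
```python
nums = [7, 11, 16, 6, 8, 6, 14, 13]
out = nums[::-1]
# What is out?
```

nums has length 8. The slice nums[::-1] selects indices [7, 6, 5, 4, 3, 2, 1, 0] (7->13, 6->14, 5->6, 4->8, 3->6, 2->16, 1->11, 0->7), giving [13, 14, 6, 8, 6, 16, 11, 7].

[13, 14, 6, 8, 6, 16, 11, 7]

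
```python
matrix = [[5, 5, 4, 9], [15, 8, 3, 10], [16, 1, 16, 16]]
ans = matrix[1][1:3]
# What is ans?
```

matrix[1] = [15, 8, 3, 10]. matrix[1] has length 4. The slice matrix[1][1:3] selects indices [1, 2] (1->8, 2->3), giving [8, 3].

[8, 3]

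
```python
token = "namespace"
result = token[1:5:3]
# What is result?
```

token has length 9. The slice token[1:5:3] selects indices [1, 4] (1->'a', 4->'s'), giving 'as'.

'as'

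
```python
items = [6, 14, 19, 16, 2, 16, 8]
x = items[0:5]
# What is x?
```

items has length 7. The slice items[0:5] selects indices [0, 1, 2, 3, 4] (0->6, 1->14, 2->19, 3->16, 4->2), giving [6, 14, 19, 16, 2].

[6, 14, 19, 16, 2]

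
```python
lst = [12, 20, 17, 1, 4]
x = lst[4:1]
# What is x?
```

lst has length 5. The slice lst[4:1] resolves to an empty index range, so the result is [].

[]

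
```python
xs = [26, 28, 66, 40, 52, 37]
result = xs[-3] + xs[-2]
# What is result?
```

xs has length 6. Negative index -3 maps to positive index 6 + (-3) = 3. xs[3] = 40.
xs has length 6. Negative index -2 maps to positive index 6 + (-2) = 4. xs[4] = 52.
Sum: 40 + 52 = 92.

92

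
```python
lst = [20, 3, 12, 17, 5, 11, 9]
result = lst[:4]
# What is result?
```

lst has length 7. The slice lst[:4] selects indices [0, 1, 2, 3] (0->20, 1->3, 2->12, 3->17), giving [20, 3, 12, 17].

[20, 3, 12, 17]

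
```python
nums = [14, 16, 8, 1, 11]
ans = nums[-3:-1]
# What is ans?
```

nums has length 5. The slice nums[-3:-1] selects indices [2, 3] (2->8, 3->1), giving [8, 1].

[8, 1]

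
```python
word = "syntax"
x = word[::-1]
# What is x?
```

word has length 6. The slice word[::-1] selects indices [5, 4, 3, 2, 1, 0] (5->'x', 4->'a', 3->'t', 2->'n', 1->'y', 0->'s'), giving 'xatnys'.

'xatnys'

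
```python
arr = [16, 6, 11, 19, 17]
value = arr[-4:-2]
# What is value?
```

arr has length 5. The slice arr[-4:-2] selects indices [1, 2] (1->6, 2->11), giving [6, 11].

[6, 11]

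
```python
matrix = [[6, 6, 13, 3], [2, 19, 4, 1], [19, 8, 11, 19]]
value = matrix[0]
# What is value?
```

matrix has 3 rows. Row 0 is [6, 6, 13, 3].

[6, 6, 13, 3]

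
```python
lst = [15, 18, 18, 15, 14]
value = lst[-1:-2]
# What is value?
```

lst has length 5. The slice lst[-1:-2] resolves to an empty index range, so the result is [].

[]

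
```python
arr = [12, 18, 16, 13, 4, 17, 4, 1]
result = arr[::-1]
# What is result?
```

arr has length 8. The slice arr[::-1] selects indices [7, 6, 5, 4, 3, 2, 1, 0] (7->1, 6->4, 5->17, 4->4, 3->13, 2->16, 1->18, 0->12), giving [1, 4, 17, 4, 13, 16, 18, 12].

[1, 4, 17, 4, 13, 16, 18, 12]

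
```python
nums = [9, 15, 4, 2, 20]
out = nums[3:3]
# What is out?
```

nums has length 5. The slice nums[3:3] resolves to an empty index range, so the result is [].

[]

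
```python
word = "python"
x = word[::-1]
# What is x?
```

word has length 6. The slice word[::-1] selects indices [5, 4, 3, 2, 1, 0] (5->'n', 4->'o', 3->'h', 2->'t', 1->'y', 0->'p'), giving 'nohtyp'.

'nohtyp'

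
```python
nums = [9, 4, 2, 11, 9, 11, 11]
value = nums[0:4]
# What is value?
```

nums has length 7. The slice nums[0:4] selects indices [0, 1, 2, 3] (0->9, 1->4, 2->2, 3->11), giving [9, 4, 2, 11].

[9, 4, 2, 11]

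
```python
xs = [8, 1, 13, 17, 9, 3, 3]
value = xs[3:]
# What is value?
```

xs has length 7. The slice xs[3:] selects indices [3, 4, 5, 6] (3->17, 4->9, 5->3, 6->3), giving [17, 9, 3, 3].

[17, 9, 3, 3]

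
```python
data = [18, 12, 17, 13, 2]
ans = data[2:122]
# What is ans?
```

data has length 5. The slice data[2:122] selects indices [2, 3, 4] (2->17, 3->13, 4->2), giving [17, 13, 2].

[17, 13, 2]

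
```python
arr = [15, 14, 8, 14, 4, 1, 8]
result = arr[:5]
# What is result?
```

arr has length 7. The slice arr[:5] selects indices [0, 1, 2, 3, 4] (0->15, 1->14, 2->8, 3->14, 4->4), giving [15, 14, 8, 14, 4].

[15, 14, 8, 14, 4]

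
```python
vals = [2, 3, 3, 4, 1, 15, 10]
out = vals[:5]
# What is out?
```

vals has length 7. The slice vals[:5] selects indices [0, 1, 2, 3, 4] (0->2, 1->3, 2->3, 3->4, 4->1), giving [2, 3, 3, 4, 1].

[2, 3, 3, 4, 1]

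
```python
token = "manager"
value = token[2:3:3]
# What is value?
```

token has length 7. The slice token[2:3:3] selects indices [2] (2->'n'), giving 'n'.

'n'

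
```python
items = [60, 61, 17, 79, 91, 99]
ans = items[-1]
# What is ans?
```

items has length 6. Negative index -1 maps to positive index 6 + (-1) = 5. items[5] = 99.

99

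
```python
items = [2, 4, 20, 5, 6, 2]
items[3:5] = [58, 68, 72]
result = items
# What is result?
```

items starts as [2, 4, 20, 5, 6, 2] (length 6). The slice items[3:5] covers indices [3, 4] with values [5, 6]. Replacing that slice with [58, 68, 72] (different length) produces [2, 4, 20, 58, 68, 72, 2].

[2, 4, 20, 58, 68, 72, 2]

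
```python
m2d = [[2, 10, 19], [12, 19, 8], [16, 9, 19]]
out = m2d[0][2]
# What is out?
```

m2d[0] = [2, 10, 19]. Taking column 2 of that row yields 19.

19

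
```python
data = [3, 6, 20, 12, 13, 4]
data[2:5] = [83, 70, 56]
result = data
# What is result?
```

data starts as [3, 6, 20, 12, 13, 4] (length 6). The slice data[2:5] covers indices [2, 3, 4] with values [20, 12, 13]. Replacing that slice with [83, 70, 56] (same length) produces [3, 6, 83, 70, 56, 4].

[3, 6, 83, 70, 56, 4]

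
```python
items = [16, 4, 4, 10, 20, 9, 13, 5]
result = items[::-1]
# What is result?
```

items has length 8. The slice items[::-1] selects indices [7, 6, 5, 4, 3, 2, 1, 0] (7->5, 6->13, 5->9, 4->20, 3->10, 2->4, 1->4, 0->16), giving [5, 13, 9, 20, 10, 4, 4, 16].

[5, 13, 9, 20, 10, 4, 4, 16]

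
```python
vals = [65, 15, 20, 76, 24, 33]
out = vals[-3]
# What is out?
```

vals has length 6. Negative index -3 maps to positive index 6 + (-3) = 3. vals[3] = 76.

76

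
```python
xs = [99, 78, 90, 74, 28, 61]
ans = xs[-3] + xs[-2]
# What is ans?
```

xs has length 6. Negative index -3 maps to positive index 6 + (-3) = 3. xs[3] = 74.
xs has length 6. Negative index -2 maps to positive index 6 + (-2) = 4. xs[4] = 28.
Sum: 74 + 28 = 102.

102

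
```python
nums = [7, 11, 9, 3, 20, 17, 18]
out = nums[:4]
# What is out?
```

nums has length 7. The slice nums[:4] selects indices [0, 1, 2, 3] (0->7, 1->11, 2->9, 3->3), giving [7, 11, 9, 3].

[7, 11, 9, 3]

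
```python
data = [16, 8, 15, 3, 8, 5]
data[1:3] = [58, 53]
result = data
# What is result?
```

data starts as [16, 8, 15, 3, 8, 5] (length 6). The slice data[1:3] covers indices [1, 2] with values [8, 15]. Replacing that slice with [58, 53] (same length) produces [16, 58, 53, 3, 8, 5].

[16, 58, 53, 3, 8, 5]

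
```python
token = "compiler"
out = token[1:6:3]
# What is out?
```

token has length 8. The slice token[1:6:3] selects indices [1, 4] (1->'o', 4->'i'), giving 'oi'.

'oi'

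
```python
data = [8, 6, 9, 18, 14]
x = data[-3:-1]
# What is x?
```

data has length 5. The slice data[-3:-1] selects indices [2, 3] (2->9, 3->18), giving [9, 18].

[9, 18]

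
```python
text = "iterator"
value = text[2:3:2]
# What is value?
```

text has length 8. The slice text[2:3:2] selects indices [2] (2->'e'), giving 'e'.

'e'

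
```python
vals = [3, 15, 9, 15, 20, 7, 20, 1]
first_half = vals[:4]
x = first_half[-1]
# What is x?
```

vals has length 8. The slice vals[:4] selects indices [0, 1, 2, 3] (0->3, 1->15, 2->9, 3->15), giving [3, 15, 9, 15]. So first_half = [3, 15, 9, 15]. Then first_half[-1] = 15.

15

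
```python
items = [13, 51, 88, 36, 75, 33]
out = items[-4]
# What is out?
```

items has length 6. Negative index -4 maps to positive index 6 + (-4) = 2. items[2] = 88.

88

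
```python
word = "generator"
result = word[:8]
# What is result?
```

word has length 9. The slice word[:8] selects indices [0, 1, 2, 3, 4, 5, 6, 7] (0->'g', 1->'e', 2->'n', 3->'e', 4->'r', 5->'a', 6->'t', 7->'o'), giving 'generato'.

'generato'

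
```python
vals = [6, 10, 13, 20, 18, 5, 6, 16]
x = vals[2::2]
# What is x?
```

vals has length 8. The slice vals[2::2] selects indices [2, 4, 6] (2->13, 4->18, 6->6), giving [13, 18, 6].

[13, 18, 6]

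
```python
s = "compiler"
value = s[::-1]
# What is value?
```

s has length 8. The slice s[::-1] selects indices [7, 6, 5, 4, 3, 2, 1, 0] (7->'r', 6->'e', 5->'l', 4->'i', 3->'p', 2->'m', 1->'o', 0->'c'), giving 'relipmoc'.

'relipmoc'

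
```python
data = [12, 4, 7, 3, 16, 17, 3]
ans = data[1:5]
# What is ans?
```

data has length 7. The slice data[1:5] selects indices [1, 2, 3, 4] (1->4, 2->7, 3->3, 4->16), giving [4, 7, 3, 16].

[4, 7, 3, 16]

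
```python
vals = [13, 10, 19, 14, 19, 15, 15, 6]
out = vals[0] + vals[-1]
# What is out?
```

vals has length 8. vals[0] = 13.
vals has length 8. Negative index -1 maps to positive index 8 + (-1) = 7. vals[7] = 6.
Sum: 13 + 6 = 19.

19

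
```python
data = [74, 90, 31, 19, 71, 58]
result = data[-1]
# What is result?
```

data has length 6. Negative index -1 maps to positive index 6 + (-1) = 5. data[5] = 58.

58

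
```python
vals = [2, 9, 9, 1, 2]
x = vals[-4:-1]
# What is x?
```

vals has length 5. The slice vals[-4:-1] selects indices [1, 2, 3] (1->9, 2->9, 3->1), giving [9, 9, 1].

[9, 9, 1]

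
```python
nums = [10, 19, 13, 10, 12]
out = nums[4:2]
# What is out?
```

nums has length 5. The slice nums[4:2] resolves to an empty index range, so the result is [].

[]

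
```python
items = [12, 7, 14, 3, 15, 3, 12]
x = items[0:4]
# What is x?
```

items has length 7. The slice items[0:4] selects indices [0, 1, 2, 3] (0->12, 1->7, 2->14, 3->3), giving [12, 7, 14, 3].

[12, 7, 14, 3]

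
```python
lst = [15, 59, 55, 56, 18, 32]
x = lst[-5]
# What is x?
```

lst has length 6. Negative index -5 maps to positive index 6 + (-5) = 1. lst[1] = 59.

59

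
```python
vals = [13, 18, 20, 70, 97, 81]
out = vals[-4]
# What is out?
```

vals has length 6. Negative index -4 maps to positive index 6 + (-4) = 2. vals[2] = 20.

20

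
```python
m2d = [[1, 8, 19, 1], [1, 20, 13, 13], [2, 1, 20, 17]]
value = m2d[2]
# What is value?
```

m2d has 3 rows. Row 2 is [2, 1, 20, 17].

[2, 1, 20, 17]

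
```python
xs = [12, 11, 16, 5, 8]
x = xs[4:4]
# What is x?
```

xs has length 5. The slice xs[4:4] resolves to an empty index range, so the result is [].

[]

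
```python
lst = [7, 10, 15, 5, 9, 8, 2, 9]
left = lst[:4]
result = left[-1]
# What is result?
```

lst has length 8. The slice lst[:4] selects indices [0, 1, 2, 3] (0->7, 1->10, 2->15, 3->5), giving [7, 10, 15, 5]. So left = [7, 10, 15, 5]. Then left[-1] = 5.

5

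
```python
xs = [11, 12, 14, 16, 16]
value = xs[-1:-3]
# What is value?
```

xs has length 5. The slice xs[-1:-3] resolves to an empty index range, so the result is [].

[]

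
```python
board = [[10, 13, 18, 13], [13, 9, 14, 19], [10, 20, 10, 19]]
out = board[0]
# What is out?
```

board has 3 rows. Row 0 is [10, 13, 18, 13].

[10, 13, 18, 13]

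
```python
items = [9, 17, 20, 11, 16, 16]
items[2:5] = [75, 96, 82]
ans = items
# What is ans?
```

items starts as [9, 17, 20, 11, 16, 16] (length 6). The slice items[2:5] covers indices [2, 3, 4] with values [20, 11, 16]. Replacing that slice with [75, 96, 82] (same length) produces [9, 17, 75, 96, 82, 16].

[9, 17, 75, 96, 82, 16]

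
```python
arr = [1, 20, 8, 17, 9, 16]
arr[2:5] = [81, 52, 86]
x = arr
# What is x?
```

arr starts as [1, 20, 8, 17, 9, 16] (length 6). The slice arr[2:5] covers indices [2, 3, 4] with values [8, 17, 9]. Replacing that slice with [81, 52, 86] (same length) produces [1, 20, 81, 52, 86, 16].

[1, 20, 81, 52, 86, 16]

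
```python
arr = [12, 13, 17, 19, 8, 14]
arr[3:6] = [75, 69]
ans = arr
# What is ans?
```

arr starts as [12, 13, 17, 19, 8, 14] (length 6). The slice arr[3:6] covers indices [3, 4, 5] with values [19, 8, 14]. Replacing that slice with [75, 69] (different length) produces [12, 13, 17, 75, 69].

[12, 13, 17, 75, 69]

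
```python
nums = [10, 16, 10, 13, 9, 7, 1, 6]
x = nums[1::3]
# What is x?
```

nums has length 8. The slice nums[1::3] selects indices [1, 4, 7] (1->16, 4->9, 7->6), giving [16, 9, 6].

[16, 9, 6]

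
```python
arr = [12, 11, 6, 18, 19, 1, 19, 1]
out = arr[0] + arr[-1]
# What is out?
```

arr has length 8. arr[0] = 12.
arr has length 8. Negative index -1 maps to positive index 8 + (-1) = 7. arr[7] = 1.
Sum: 12 + 1 = 13.

13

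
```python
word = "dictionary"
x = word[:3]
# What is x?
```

word has length 10. The slice word[:3] selects indices [0, 1, 2] (0->'d', 1->'i', 2->'c'), giving 'dic'.

'dic'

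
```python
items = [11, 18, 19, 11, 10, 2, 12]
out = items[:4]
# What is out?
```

items has length 7. The slice items[:4] selects indices [0, 1, 2, 3] (0->11, 1->18, 2->19, 3->11), giving [11, 18, 19, 11].

[11, 18, 19, 11]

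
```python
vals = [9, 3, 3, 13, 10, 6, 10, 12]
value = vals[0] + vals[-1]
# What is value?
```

vals has length 8. vals[0] = 9.
vals has length 8. Negative index -1 maps to positive index 8 + (-1) = 7. vals[7] = 12.
Sum: 9 + 12 = 21.

21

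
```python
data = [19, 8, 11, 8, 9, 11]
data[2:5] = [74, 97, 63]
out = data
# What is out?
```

data starts as [19, 8, 11, 8, 9, 11] (length 6). The slice data[2:5] covers indices [2, 3, 4] with values [11, 8, 9]. Replacing that slice with [74, 97, 63] (same length) produces [19, 8, 74, 97, 63, 11].

[19, 8, 74, 97, 63, 11]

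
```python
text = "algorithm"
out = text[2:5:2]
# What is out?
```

text has length 9. The slice text[2:5:2] selects indices [2, 4] (2->'g', 4->'r'), giving 'gr'.

'gr'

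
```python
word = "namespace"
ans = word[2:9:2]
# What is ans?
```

word has length 9. The slice word[2:9:2] selects indices [2, 4, 6, 8] (2->'m', 4->'s', 6->'a', 8->'e'), giving 'msae'.

'msae'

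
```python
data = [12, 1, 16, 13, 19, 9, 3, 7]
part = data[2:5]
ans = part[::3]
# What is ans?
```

data has length 8. The slice data[2:5] selects indices [2, 3, 4] (2->16, 3->13, 4->19), giving [16, 13, 19]. So part = [16, 13, 19]. part has length 3. The slice part[::3] selects indices [0] (0->16), giving [16].

[16]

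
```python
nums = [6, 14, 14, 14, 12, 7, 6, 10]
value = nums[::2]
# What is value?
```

nums has length 8. The slice nums[::2] selects indices [0, 2, 4, 6] (0->6, 2->14, 4->12, 6->6), giving [6, 14, 12, 6].

[6, 14, 12, 6]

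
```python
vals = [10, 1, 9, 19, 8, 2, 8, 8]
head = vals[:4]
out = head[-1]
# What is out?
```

vals has length 8. The slice vals[:4] selects indices [0, 1, 2, 3] (0->10, 1->1, 2->9, 3->19), giving [10, 1, 9, 19]. So head = [10, 1, 9, 19]. Then head[-1] = 19.

19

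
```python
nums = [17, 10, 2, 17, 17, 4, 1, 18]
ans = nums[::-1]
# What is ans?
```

nums has length 8. The slice nums[::-1] selects indices [7, 6, 5, 4, 3, 2, 1, 0] (7->18, 6->1, 5->4, 4->17, 3->17, 2->2, 1->10, 0->17), giving [18, 1, 4, 17, 17, 2, 10, 17].

[18, 1, 4, 17, 17, 2, 10, 17]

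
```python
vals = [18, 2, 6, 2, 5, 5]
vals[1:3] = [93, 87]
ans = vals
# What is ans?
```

vals starts as [18, 2, 6, 2, 5, 5] (length 6). The slice vals[1:3] covers indices [1, 2] with values [2, 6]. Replacing that slice with [93, 87] (same length) produces [18, 93, 87, 2, 5, 5].

[18, 93, 87, 2, 5, 5]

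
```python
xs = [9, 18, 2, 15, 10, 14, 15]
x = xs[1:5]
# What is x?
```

xs has length 7. The slice xs[1:5] selects indices [1, 2, 3, 4] (1->18, 2->2, 3->15, 4->10), giving [18, 2, 15, 10].

[18, 2, 15, 10]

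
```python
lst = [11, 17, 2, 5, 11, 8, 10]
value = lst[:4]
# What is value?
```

lst has length 7. The slice lst[:4] selects indices [0, 1, 2, 3] (0->11, 1->17, 2->2, 3->5), giving [11, 17, 2, 5].

[11, 17, 2, 5]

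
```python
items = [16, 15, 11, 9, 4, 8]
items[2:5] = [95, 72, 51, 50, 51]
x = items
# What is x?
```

items starts as [16, 15, 11, 9, 4, 8] (length 6). The slice items[2:5] covers indices [2, 3, 4] with values [11, 9, 4]. Replacing that slice with [95, 72, 51, 50, 51] (different length) produces [16, 15, 95, 72, 51, 50, 51, 8].

[16, 15, 95, 72, 51, 50, 51, 8]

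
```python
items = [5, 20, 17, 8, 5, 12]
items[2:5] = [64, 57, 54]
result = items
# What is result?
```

items starts as [5, 20, 17, 8, 5, 12] (length 6). The slice items[2:5] covers indices [2, 3, 4] with values [17, 8, 5]. Replacing that slice with [64, 57, 54] (same length) produces [5, 20, 64, 57, 54, 12].

[5, 20, 64, 57, 54, 12]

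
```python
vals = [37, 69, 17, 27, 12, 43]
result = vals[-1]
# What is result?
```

vals has length 6. Negative index -1 maps to positive index 6 + (-1) = 5. vals[5] = 43.

43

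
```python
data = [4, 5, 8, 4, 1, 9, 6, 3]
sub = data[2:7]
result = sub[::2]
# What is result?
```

data has length 8. The slice data[2:7] selects indices [2, 3, 4, 5, 6] (2->8, 3->4, 4->1, 5->9, 6->6), giving [8, 4, 1, 9, 6]. So sub = [8, 4, 1, 9, 6]. sub has length 5. The slice sub[::2] selects indices [0, 2, 4] (0->8, 2->1, 4->6), giving [8, 1, 6].

[8, 1, 6]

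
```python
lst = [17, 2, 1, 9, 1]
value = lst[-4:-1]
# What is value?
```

lst has length 5. The slice lst[-4:-1] selects indices [1, 2, 3] (1->2, 2->1, 3->9), giving [2, 1, 9].

[2, 1, 9]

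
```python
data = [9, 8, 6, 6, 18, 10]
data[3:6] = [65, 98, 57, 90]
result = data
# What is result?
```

data starts as [9, 8, 6, 6, 18, 10] (length 6). The slice data[3:6] covers indices [3, 4, 5] with values [6, 18, 10]. Replacing that slice with [65, 98, 57, 90] (different length) produces [9, 8, 6, 65, 98, 57, 90].

[9, 8, 6, 65, 98, 57, 90]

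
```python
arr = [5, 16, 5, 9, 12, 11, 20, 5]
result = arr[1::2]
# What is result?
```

arr has length 8. The slice arr[1::2] selects indices [1, 3, 5, 7] (1->16, 3->9, 5->11, 7->5), giving [16, 9, 11, 5].

[16, 9, 11, 5]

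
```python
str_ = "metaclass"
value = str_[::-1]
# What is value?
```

str_ has length 9. The slice str_[::-1] selects indices [8, 7, 6, 5, 4, 3, 2, 1, 0] (8->'s', 7->'s', 6->'a', 5->'l', 4->'c', 3->'a', 2->'t', 1->'e', 0->'m'), giving 'ssalcatem'.

'ssalcatem'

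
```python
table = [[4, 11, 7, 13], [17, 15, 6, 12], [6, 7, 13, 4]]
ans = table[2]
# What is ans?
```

table has 3 rows. Row 2 is [6, 7, 13, 4].

[6, 7, 13, 4]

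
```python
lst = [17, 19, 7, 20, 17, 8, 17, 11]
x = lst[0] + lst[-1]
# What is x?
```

lst has length 8. lst[0] = 17.
lst has length 8. Negative index -1 maps to positive index 8 + (-1) = 7. lst[7] = 11.
Sum: 17 + 11 = 28.

28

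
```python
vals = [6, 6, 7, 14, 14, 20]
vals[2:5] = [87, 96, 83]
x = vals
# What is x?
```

vals starts as [6, 6, 7, 14, 14, 20] (length 6). The slice vals[2:5] covers indices [2, 3, 4] with values [7, 14, 14]. Replacing that slice with [87, 96, 83] (same length) produces [6, 6, 87, 96, 83, 20].

[6, 6, 87, 96, 83, 20]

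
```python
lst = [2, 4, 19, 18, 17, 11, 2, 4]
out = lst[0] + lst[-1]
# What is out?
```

lst has length 8. lst[0] = 2.
lst has length 8. Negative index -1 maps to positive index 8 + (-1) = 7. lst[7] = 4.
Sum: 2 + 4 = 6.

6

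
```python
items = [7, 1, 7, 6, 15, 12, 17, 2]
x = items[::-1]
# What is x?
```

items has length 8. The slice items[::-1] selects indices [7, 6, 5, 4, 3, 2, 1, 0] (7->2, 6->17, 5->12, 4->15, 3->6, 2->7, 1->1, 0->7), giving [2, 17, 12, 15, 6, 7, 1, 7].

[2, 17, 12, 15, 6, 7, 1, 7]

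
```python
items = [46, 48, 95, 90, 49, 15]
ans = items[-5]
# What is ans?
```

items has length 6. Negative index -5 maps to positive index 6 + (-5) = 1. items[1] = 48.

48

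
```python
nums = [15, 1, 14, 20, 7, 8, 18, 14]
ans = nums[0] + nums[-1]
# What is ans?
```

nums has length 8. nums[0] = 15.
nums has length 8. Negative index -1 maps to positive index 8 + (-1) = 7. nums[7] = 14.
Sum: 15 + 14 = 29.

29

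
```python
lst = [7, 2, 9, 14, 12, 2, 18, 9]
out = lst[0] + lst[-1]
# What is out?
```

lst has length 8. lst[0] = 7.
lst has length 8. Negative index -1 maps to positive index 8 + (-1) = 7. lst[7] = 9.
Sum: 7 + 9 = 16.

16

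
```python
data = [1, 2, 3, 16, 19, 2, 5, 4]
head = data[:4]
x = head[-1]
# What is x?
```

data has length 8. The slice data[:4] selects indices [0, 1, 2, 3] (0->1, 1->2, 2->3, 3->16), giving [1, 2, 3, 16]. So head = [1, 2, 3, 16]. Then head[-1] = 16.

16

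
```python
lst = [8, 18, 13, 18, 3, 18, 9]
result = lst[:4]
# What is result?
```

lst has length 7. The slice lst[:4] selects indices [0, 1, 2, 3] (0->8, 1->18, 2->13, 3->18), giving [8, 18, 13, 18].

[8, 18, 13, 18]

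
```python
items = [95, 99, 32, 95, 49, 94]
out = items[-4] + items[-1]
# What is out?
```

items has length 6. Negative index -4 maps to positive index 6 + (-4) = 2. items[2] = 32.
items has length 6. Negative index -1 maps to positive index 6 + (-1) = 5. items[5] = 94.
Sum: 32 + 94 = 126.

126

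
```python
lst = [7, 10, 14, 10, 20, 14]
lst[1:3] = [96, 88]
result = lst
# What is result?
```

lst starts as [7, 10, 14, 10, 20, 14] (length 6). The slice lst[1:3] covers indices [1, 2] with values [10, 14]. Replacing that slice with [96, 88] (same length) produces [7, 96, 88, 10, 20, 14].

[7, 96, 88, 10, 20, 14]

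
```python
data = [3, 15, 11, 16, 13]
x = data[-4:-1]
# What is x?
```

data has length 5. The slice data[-4:-1] selects indices [1, 2, 3] (1->15, 2->11, 3->16), giving [15, 11, 16].

[15, 11, 16]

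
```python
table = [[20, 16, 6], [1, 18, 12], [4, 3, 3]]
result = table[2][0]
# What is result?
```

table[2] = [4, 3, 3]. Taking column 0 of that row yields 4.

4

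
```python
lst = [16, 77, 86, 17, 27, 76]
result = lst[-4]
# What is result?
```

lst has length 6. Negative index -4 maps to positive index 6 + (-4) = 2. lst[2] = 86.

86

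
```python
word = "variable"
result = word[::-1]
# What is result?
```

word has length 8. The slice word[::-1] selects indices [7, 6, 5, 4, 3, 2, 1, 0] (7->'e', 6->'l', 5->'b', 4->'a', 3->'i', 2->'r', 1->'a', 0->'v'), giving 'elbairav'.

'elbairav'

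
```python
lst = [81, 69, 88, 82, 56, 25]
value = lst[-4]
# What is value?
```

lst has length 6. Negative index -4 maps to positive index 6 + (-4) = 2. lst[2] = 88.

88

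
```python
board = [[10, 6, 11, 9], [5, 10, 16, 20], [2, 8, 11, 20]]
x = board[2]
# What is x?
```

board has 3 rows. Row 2 is [2, 8, 11, 20].

[2, 8, 11, 20]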